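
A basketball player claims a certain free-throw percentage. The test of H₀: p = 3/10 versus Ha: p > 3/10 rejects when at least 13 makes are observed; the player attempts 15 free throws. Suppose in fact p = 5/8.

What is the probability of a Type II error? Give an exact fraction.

Under the alternative p = 5/8, K ~ Binomial(15, 5/8); β is the probability the test does not reject, P(K < 13).
Equivalently, β = 1 − P(K ≥ 13) = 33725631854457/35184372088832.

33725631854457/35184372088832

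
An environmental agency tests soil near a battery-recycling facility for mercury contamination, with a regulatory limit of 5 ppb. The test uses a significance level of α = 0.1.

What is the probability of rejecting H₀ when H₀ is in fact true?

0.1

The significance level α is, by definition, the probability of a Type I error — P(reject H₀ | H₀ true).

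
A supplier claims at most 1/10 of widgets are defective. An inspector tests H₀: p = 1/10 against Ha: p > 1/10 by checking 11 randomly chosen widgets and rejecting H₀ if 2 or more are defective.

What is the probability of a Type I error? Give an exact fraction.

1513215599/5000000000

The significance level is the probability, assuming p = 1/10, of seeing 2 or more defectives in 11 draws.
Computing the lower-tail complement: 1 − 3486784401/5000000000 = 1513215599/5000000000.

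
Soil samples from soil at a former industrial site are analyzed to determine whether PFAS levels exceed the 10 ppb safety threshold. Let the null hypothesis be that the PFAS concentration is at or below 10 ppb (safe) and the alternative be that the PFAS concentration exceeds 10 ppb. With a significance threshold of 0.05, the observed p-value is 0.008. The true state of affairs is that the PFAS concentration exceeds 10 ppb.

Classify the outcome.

Since p = 0.008 < α = 0.05, H₀ is rejected.
H₀ is false (actually the PFAS concentration exceeds 10 ppb).
The decision matches the true state — no error.

No error — this is a correct decision.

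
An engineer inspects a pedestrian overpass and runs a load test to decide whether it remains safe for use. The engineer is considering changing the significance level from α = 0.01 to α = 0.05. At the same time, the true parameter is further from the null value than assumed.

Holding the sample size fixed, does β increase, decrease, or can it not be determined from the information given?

It decreases.

Relaxing α lowers the evidence threshold; under Ha, outcomes that previously fell short now trigger rejection. A larger true effect moves the Ha sampling distribution further from the H₀ critical value, making rejection more likely when Ha is true. Both changes push β in the same direction.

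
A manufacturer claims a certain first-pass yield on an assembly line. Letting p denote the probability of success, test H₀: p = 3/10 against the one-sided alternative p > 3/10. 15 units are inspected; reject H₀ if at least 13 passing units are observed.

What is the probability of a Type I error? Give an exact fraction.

8719352487/1000000000000000

Under H₀, S ~ Binomial(15, 3/10), and α = P(S ≥ 13).
Summing C(15,j)(3/10)^j(7/10)^{15−j} for j = 13,…,15 gives 8719352487/1000000000000000.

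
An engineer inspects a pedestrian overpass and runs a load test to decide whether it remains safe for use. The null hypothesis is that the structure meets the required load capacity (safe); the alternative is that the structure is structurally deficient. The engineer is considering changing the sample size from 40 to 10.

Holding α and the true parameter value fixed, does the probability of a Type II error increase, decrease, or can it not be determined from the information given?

It increases.

Reducing n widens both sampling distributions, so the test has less ability to distinguish Ha from H₀.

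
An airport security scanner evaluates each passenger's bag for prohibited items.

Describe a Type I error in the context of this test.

With the conventional null hypothesis that the bag contains no prohibited items:
A Type I error is rejecting H₀ when H₀ is true.
Here that means flagging the bag for a manual search when actually the bag contains no prohibited items.

A Type I error would mean concluding that the bag contains a prohibited item when in fact the bag contains no prohibited items.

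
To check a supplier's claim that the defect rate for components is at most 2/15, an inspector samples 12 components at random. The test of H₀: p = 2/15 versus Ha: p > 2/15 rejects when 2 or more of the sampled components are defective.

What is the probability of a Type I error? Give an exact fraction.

63436403311256/129746337890625

α = P(reject H₀ | H₀ true) = P(K ≥ 2 | p = 2/15), K ~ Binomial(12, 2/15).
α = 1 − P(K ≤ 1) = 1 − 66309934579369/129746337890625 = 63436403311256/129746337890625.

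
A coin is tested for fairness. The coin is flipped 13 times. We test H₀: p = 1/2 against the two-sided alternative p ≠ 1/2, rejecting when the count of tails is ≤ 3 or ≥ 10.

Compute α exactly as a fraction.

The significance level is the null-hypothesis probability of the rejection region {≤3} ∪ {≥10}.
The two tails are symmetric, so α = 2·(1 + 13 + 78 + 286)/2^13 = 756/8192 = 189/2048.

189/2048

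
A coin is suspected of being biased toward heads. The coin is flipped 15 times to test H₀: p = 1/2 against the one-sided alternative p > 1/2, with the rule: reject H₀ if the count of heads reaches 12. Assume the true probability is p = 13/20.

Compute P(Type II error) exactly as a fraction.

6777270377107586237/8192000000000000000

A Type II error is failing to reject when Ha holds: with p = 13/20, β = P(K ≤ 11).
Summing C(15,j)·(13/20)^j·(7/20)^{15-j} for j = 0..11 gives 6777270377107586237/8192000000000000000.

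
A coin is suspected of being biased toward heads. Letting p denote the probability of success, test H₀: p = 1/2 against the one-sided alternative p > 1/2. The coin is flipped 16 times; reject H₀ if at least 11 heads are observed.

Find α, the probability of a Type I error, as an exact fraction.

The Type I error probability is α = P(K ≥ 11) computed under H₀, where K ~ Binomial(16, 1/2).
P(K ≥ 11) = [C(16,11) + C(16,12) + C(16,13) + C(16,14) + C(16,15) + C(16,16)] / 2^16 = (4368 + 1820 + 560 + 120 + 16 + 1) / 65536 = 6885/65536.

6885/65536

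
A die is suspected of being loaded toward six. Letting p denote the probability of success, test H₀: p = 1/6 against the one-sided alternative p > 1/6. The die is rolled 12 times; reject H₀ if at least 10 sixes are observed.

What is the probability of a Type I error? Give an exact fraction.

Under H₀, S ~ Binomial(12, 1/6), and α = P(S ≥ 10).
Summing C(12,j)(1/6)^j(5/6)^{12−j} for j = 10,…,12 gives 1711/2176782336.

1711/2176782336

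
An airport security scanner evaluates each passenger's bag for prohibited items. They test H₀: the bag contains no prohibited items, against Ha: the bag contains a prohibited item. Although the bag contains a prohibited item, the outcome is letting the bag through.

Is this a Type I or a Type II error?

Type II error

'Letting the bag through' corresponds to failing to reject H₀.
H₀ was not rejected but H₀ is false — a Type II error (false negative).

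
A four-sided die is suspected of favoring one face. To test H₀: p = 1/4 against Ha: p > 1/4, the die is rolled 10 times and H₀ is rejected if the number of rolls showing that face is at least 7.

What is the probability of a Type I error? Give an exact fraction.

919/262144

Under H₀, K ~ Binomial(10, 1/4), and α = P(K ≥ 7).
Summing C(10,j)(1/4)^j(3/4)^{10−j} for j = 7,…,10 gives 919/262144.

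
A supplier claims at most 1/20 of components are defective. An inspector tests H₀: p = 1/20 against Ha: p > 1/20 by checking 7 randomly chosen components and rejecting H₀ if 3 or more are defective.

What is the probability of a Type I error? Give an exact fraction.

The significance level is the probability, assuming p = 1/20, of seeing 3 or more defectives in 7 draws.
Computing the lower-tail complement: 1 − 255038197/256000000 = 961803/256000000.

961803/256000000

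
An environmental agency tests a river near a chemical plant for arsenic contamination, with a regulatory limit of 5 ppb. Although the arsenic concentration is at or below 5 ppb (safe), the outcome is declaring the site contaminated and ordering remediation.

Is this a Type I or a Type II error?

The null hypothesis here is that the arsenic concentration is at or below 5 ppb (safe).
'Declaring the site contaminated and ordering remediation' corresponds to rejecting H₀.
H₀ was rejected but H₀ is true — a Type I error (false positive).

Type I error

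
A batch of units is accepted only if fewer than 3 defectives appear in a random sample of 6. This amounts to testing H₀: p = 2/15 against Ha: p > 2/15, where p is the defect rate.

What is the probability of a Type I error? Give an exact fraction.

78928/2278125

Under H₀, X ~ Binomial(6, 2/15); the Type I error rate is P(X ≥ 3).
Computing the lower-tail complement: 1 − 2199197/2278125 = 78928/2278125.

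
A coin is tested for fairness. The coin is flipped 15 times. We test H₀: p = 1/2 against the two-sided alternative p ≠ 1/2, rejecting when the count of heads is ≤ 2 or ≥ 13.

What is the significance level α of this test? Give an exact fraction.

α = P(K ≤ 2 or K ≥ 13 | p = 1/2), K ~ Binomial(15, 1/2).
By symmetry, α = 2·P(K ≤ 2) = 2·(1 + 15 + 105)/32768 = 242/32768 = 121/16384.

121/16384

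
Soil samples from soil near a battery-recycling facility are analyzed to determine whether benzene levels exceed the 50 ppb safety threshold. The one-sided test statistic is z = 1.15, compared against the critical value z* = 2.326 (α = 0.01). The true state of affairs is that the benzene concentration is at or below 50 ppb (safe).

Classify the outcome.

The conventional null hypothesis is that the benzene concentration is at or below 50 ppb (safe).
Since z = 1.15 ≤ z* = 2.326, H₀ is not rejected.
H₀ is true (actually the benzene concentration is at or below 50 ppb (safe)).
The decision matches the true state — no error.

No error — this is a correct decision.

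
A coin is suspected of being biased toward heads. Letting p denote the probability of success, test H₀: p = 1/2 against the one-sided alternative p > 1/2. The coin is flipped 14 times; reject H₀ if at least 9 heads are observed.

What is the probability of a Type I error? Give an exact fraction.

3473/16384

The Type I error probability is α = P(K ≥ 9) computed under H₀, where K ~ Binomial(14, 1/2).
That's C(14,9) + C(14,10) + C(14,11) + C(14,12) + C(14,13) + C(14,14) over 2^14, i.e. (2002 + 1001 + 364 + 91 + 14 + 1)/16384 = 3473/16384.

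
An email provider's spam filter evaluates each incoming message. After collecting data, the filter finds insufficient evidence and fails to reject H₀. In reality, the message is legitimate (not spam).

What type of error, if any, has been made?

The conventional null hypothesis here is that the message is legitimate (not spam).
The test retained a true H₀ — the decision matches the true state.

No error — this is a correct decision.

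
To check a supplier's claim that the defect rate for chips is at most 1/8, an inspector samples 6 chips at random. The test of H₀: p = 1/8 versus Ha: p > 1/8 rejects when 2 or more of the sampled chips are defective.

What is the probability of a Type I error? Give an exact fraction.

43653/262144

Under H₀, S ~ Binomial(6, 1/8); the Type I error rate is P(S ≥ 2).
Computing the lower-tail complement: 1 − 218491/262144 = 43653/262144.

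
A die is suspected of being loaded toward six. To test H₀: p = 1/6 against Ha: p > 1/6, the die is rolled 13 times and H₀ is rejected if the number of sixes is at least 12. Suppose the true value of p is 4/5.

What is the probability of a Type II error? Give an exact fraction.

935490453/1220703125

β = P(fail to reject H₀ | Ha true) = P(Y ≤ 11 | p = 4/5), Y ~ Binomial(13, 4/5).
Equivalently, β = 1 − P(Y ≥ 12) = 935490453/1220703125.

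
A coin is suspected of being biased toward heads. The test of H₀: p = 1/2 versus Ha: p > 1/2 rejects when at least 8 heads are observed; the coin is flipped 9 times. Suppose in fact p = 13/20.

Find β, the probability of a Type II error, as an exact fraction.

β = P(fail to reject H₀ | Ha true) = P(S ≤ 7 | p = 13/20), S ~ Binomial(9, 13/20).
Adding the binomial probabilities P(S=0)+…+P(S=7) at p = 13/20 gives 112501116301/128000000000.

112501116301/128000000000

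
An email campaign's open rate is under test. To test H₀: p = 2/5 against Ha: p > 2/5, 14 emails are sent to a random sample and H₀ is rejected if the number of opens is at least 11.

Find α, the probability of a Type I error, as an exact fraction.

23842816/6103515625

α = P(reject H₀ | H₀ true) = P(K ≥ 11 | p = 2/5), with K ~ Binomial(14, 2/5).
P(K ≥ 11) = Σ_{j=11}^{14} C(14,j)·(2/5)^j·(3/5)^{14-j} = 23842816/6103515625.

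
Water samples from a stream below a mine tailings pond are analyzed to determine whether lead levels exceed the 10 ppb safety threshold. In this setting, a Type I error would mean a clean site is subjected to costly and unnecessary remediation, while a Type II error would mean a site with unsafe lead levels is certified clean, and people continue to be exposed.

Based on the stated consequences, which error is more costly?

Type II error

The Type II consequence (a site with unsafe lead levels is certified clean, and people continue to be exposed) is more severe than the Type I consequence (a clean site is subjected to costly and unnecessary remediation).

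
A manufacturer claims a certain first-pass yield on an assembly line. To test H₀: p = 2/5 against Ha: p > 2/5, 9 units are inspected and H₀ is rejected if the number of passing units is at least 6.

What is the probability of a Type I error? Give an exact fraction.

The Type I error probability is α = P(Y ≥ 6) computed under H₀, where Y ~ Binomial(9, 2/5).
P(Y ≥ 6) = Σ_{j=6}^{9} C(9,j)·(2/5)^j·(3/5)^{9-j} = 194048/1953125.

194048/1953125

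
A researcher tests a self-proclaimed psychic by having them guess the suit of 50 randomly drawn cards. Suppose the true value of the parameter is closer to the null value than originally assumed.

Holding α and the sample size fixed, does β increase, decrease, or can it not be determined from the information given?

It increases.

A smaller departure from H₀ means the test statistic under Ha is distributed closer to where it would be under H₀; rejection becomes less likely.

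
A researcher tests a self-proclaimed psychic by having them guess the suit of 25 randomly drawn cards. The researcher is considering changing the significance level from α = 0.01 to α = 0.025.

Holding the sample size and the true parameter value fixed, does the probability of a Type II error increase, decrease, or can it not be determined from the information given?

A larger α widens the rejection region, so when the alternative is true more outcomes lead to rejection — failing to reject becomes less likely.

It decreases.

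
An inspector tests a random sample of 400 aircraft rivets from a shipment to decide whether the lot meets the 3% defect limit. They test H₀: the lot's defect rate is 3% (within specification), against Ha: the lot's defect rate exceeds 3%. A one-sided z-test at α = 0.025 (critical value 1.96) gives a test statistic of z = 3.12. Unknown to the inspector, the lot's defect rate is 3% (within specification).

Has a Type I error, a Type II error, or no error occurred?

Since z = 3.12 > z* = 1.96, H₀ is rejected.
H₀ is true (actually the lot's defect rate is 3% (within specification)).
Rejecting a true H₀ is a Type I error.

Type I error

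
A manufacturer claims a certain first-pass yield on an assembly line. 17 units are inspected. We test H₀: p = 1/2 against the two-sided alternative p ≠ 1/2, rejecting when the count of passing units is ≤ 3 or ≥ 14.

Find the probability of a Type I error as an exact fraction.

417/32768

Under H₀, K ~ Binomial(17, 1/2); α is the probability of landing in either tail, P(K ≤ 3) + P(K ≥ 14).
By symmetry, α = 2·P(K ≤ 3) = 2·(1 + 17 + 136 + 680)/131072 = 1668/131072 = 417/32768.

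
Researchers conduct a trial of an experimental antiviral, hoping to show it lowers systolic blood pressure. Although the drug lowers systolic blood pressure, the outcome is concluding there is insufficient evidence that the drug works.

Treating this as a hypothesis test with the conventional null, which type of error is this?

The null hypothesis here is that the drug has no effect on systolic blood pressure.
'Concluding there is insufficient evidence that the drug works' corresponds to failing to reject H₀.
H₀ was not rejected but H₀ is false — a Type II error (false negative).

Type II error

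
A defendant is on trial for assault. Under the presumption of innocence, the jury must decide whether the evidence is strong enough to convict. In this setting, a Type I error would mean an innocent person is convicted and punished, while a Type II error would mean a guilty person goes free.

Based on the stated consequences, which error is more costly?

The Type I consequence (an innocent person is convicted and punished) is more severe than the Type II consequence (a guilty person goes free).

Type I error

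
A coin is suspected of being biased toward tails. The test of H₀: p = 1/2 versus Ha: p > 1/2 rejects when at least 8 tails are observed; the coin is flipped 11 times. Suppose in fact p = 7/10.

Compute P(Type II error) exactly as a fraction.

A Type II error is failing to reject when Ha holds: with p = 7/10, β = P(X ≤ 7).
Equivalently, β = 1 − P(X ≥ 8) = 1076094153/2500000000.

1076094153/2500000000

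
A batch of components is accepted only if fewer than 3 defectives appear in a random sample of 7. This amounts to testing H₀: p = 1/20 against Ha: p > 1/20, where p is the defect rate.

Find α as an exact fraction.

α = P(reject H₀ | H₀ true) = P(X ≥ 3 | p = 1/20), X ~ Binomial(7, 1/20).
Computing the lower-tail complement: 1 − 255038197/256000000 = 961803/256000000.

961803/256000000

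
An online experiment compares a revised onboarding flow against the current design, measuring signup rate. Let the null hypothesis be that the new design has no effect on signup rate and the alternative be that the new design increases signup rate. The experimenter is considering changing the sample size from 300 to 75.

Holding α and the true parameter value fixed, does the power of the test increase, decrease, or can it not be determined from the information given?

It decreases.

Reducing n widens both sampling distributions, so the test has less ability to distinguish Ha from H₀.
Since power = 1 − β and β increases, power decreases.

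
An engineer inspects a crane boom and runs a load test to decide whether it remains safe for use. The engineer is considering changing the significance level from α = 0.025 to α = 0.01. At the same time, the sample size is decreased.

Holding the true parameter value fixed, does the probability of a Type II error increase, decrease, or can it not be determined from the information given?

Tightening α shrinks the rejection region. When Ha holds, fewer sample outcomes clear the stricter threshold, so more fall in the acceptance region. Reducing n widens both sampling distributions, so the test has less ability to distinguish Ha from H₀. Both changes push β in the same direction.

It increases.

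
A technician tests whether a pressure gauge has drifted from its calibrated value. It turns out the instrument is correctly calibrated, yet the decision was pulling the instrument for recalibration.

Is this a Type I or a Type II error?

Type I error

The null hypothesis here is that the instrument is correctly calibrated.
'Pulling the instrument for recalibration' corresponds to rejecting H₀.
H₀ was rejected but H₀ is true — a Type I error (false positive).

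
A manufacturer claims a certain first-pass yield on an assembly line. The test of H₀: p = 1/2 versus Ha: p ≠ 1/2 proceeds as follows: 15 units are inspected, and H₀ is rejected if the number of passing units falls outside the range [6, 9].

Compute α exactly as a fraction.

α = P(S ≤ 5 or S ≥ 10 | p = 1/2), S ~ Binomial(15, 1/2).
By symmetry, α = 2·P(S ≤ 5) = 2·(1 + 15 + 105 + 455 + 1365 + 3003)/32768 = 9888/32768 = 309/1024.

309/1024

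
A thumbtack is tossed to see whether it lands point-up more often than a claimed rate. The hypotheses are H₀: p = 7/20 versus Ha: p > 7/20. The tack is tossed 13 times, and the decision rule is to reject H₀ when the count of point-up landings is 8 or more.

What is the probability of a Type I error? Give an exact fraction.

α = P(reject H₀ | H₀ true) = P(Y ≥ 8 | p = 7/20), with Y ~ Binomial(13, 7/20).
Summing C(13,j)(7/20)^j(13/20)^{13−j} for j = 8,…,13 gives 29568684698777/640000000000000.

29568684698777/640000000000000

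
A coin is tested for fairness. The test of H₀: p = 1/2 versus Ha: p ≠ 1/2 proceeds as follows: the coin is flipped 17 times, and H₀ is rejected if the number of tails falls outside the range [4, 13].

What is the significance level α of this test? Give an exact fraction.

417/32768

α = P(X ≤ 3 or X ≥ 14 | p = 1/2), X ~ Binomial(17, 1/2).
By symmetry, α = 2·P(X ≤ 3) = 2·(1 + 17 + 136 + 680)/131072 = 1668/131072 = 417/32768.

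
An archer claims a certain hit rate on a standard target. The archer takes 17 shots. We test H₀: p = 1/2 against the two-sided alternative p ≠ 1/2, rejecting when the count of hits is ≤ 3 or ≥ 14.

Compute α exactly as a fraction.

417/32768

The significance level is the null-hypothesis probability of the rejection region {≤3} ∪ {≥14}.
The two tails are symmetric, so α = 2·(1 + 17 + 136 + 680)/2^17 = 1668/131072 = 417/32768.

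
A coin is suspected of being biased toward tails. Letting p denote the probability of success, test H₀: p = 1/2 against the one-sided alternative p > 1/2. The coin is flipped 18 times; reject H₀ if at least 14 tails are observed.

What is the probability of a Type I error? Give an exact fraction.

253/16384

Under H₀, Y ~ Binomial(18, 1/2), and α = P(Y ≥ 14).
That's C(18,14) + C(18,15) + C(18,16) + C(18,17) + C(18,18) over 2^18, i.e. (3060 + 816 + 153 + 18 + 1)/262144 = 4048/262144 = 253/16384.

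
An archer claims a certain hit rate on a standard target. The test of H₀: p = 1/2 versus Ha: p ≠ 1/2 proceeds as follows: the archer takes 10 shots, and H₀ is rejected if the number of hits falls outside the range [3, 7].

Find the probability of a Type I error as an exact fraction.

7/64

The significance level is the null-hypothesis probability of the rejection region {≤2} ∪ {≥8}.
Each tail has probability (1 + 10 + 45)/1024; doubling gives α = 112/1024 = 7/64.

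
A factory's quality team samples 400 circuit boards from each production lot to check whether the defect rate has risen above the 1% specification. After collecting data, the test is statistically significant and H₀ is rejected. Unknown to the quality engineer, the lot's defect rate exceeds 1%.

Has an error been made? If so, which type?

No error (correct decision).

The conventional null hypothesis here is that the lot's defect rate is 1% (within specification).
The test rejected a false H₀ — the decision matches the true state.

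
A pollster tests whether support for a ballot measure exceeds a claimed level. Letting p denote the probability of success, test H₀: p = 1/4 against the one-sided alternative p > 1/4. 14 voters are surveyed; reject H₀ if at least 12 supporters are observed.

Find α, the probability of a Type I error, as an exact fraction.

431/134217728

The Type I error probability is α = P(K ≥ 12) computed under H₀, where K ~ Binomial(14, 1/4).
Summing C(14,j)(1/4)^j(3/4)^{14−j} for j = 12,…,14 gives 431/134217728.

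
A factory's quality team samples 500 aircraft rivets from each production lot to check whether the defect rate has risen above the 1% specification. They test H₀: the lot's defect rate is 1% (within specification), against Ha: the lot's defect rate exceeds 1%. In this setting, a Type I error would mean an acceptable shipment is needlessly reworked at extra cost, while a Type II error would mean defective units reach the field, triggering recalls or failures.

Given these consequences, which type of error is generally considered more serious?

Type II error

The Type II consequence (defective units reach the field, triggering recalls or failures) is more severe than the Type I consequence (an acceptable shipment is needlessly reworked at extra cost).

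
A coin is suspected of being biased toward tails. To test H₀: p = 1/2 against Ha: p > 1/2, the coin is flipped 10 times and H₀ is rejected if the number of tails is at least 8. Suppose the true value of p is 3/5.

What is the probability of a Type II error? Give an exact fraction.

β = P(fail to reject H₀ | Ha true) = P(Y ≤ 7 | p = 3/5), Y ~ Binomial(10, 3/5).
Summing C(10,j)·(3/5)^j·(2/5)^{10-j} for j = 0..7 gives 8131936/9765625.

8131936/9765625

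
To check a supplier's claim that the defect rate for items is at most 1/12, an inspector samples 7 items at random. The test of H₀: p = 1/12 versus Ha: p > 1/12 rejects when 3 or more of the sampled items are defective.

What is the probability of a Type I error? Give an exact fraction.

α = P(reject H₀ | H₀ true) = P(X ≥ 3 | p = 1/12), X ~ Binomial(7, 1/12).
Via the complement, α = 1 − Σ_{j=0}^{2} C(7,j)(1/12)^j(11/12)^{7-j} = 187213/11943936.

187213/11943936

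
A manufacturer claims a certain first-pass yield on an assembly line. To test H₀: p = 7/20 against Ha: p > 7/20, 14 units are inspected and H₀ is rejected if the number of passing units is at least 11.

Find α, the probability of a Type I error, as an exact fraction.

The Type I error probability is α = P(K ≥ 11) computed under H₀, where K ~ Binomial(14, 7/20).
Summing C(14,j)(7/20)^j(13/20)^{14−j} for j = 11,…,14 gives 906230596911073/819200000000000000.

906230596911073/819200000000000000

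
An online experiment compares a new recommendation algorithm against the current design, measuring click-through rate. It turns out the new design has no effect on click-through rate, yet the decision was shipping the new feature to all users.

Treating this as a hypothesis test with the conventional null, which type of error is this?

Type I error

The null hypothesis here is that the new design has no effect on click-through rate.
'Shipping the new feature to all users' corresponds to rejecting H₀.
H₀ was rejected but H₀ is true — a Type I error (false positive).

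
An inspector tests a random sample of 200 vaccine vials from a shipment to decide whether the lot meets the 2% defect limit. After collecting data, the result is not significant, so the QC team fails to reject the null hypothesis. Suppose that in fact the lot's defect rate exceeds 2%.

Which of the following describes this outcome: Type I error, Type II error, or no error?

The conventional null hypothesis here is that the lot's defect rate is 2% (within specification).
H₀ was not rejected, but H₀ is actually false.
Failing to reject a false null hypothesis is a Type II error (false negative).

Type II error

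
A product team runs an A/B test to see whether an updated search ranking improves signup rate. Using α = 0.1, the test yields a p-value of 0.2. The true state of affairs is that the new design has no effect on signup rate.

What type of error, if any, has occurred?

The conventional null hypothesis is that the new design has no effect on signup rate.
Since p = 0.2 ≥ α = 0.1, H₀ is not rejected.
H₀ is true (actually the new design has no effect on signup rate).
The decision matches the true state — no error.

No error (correct decision).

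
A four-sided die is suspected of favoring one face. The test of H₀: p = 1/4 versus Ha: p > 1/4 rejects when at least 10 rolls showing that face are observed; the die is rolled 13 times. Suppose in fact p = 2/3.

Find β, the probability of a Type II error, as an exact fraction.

Under the alternative p = 2/3, Y ~ Binomial(13, 2/3); β is the probability the test does not reject, P(Y < 10).
Adding the binomial probabilities P(Y=0)+…+P(Y=9) at p = 2/3 gives 1080275/1594323.

1080275/1594323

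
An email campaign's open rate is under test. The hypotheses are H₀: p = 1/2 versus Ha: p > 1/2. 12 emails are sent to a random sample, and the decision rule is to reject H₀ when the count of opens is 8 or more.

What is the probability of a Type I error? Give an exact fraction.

α = P(reject H₀ | H₀ true) = P(Y ≥ 8 | p = 1/2), with Y ~ Binomial(12, 1/2).
That's C(12,8) + C(12,9) + C(12,10) + C(12,11) + C(12,12) over 2^12, i.e. (495 + 220 + 66 + 12 + 1)/4096 = 794/4096 = 397/2048.

397/2048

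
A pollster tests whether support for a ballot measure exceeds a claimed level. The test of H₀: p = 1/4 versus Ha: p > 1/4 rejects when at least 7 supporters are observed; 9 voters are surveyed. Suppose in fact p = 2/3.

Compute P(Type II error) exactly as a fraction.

β = P(fail to reject H₀ | Ha true) = P(X ≤ 6 | p = 2/3), X ~ Binomial(9, 2/3).
Equivalently, β = 1 − P(X ≥ 7) = 12259/19683.

12259/19683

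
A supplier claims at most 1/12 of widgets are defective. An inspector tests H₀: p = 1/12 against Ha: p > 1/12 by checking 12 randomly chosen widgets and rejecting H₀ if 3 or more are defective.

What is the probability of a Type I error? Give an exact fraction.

642062000537/8916100448256

Under H₀, S ~ Binomial(12, 1/12); the Type I error rate is P(S ≥ 3).
α = 1 − P(S ≤ 2) = 1 − 8274038447719/8916100448256 = 642062000537/8916100448256.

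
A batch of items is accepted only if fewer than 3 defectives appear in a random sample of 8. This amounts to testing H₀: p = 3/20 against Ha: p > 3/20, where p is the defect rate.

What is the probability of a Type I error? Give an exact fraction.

2693447019/25600000000

The significance level is the probability, assuming p = 3/20, of seeing 3 or more defectives in 8 draws.
Computing the lower-tail complement: 1 − 22906552981/25600000000 = 2693447019/25600000000.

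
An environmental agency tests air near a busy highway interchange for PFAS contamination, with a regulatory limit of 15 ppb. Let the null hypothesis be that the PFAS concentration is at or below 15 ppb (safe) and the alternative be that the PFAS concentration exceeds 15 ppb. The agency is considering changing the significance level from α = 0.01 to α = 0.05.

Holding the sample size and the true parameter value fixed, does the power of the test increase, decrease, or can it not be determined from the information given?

With a larger α the critical value moves toward the center, so more of the Ha sampling distribution lies in the rejection region.
Since power = 1 − β and β decreases, power increases.

It increases.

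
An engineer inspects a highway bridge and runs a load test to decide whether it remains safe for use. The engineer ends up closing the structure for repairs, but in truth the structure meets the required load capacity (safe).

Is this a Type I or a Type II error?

Type I error

The null hypothesis here is that the structure meets the required load capacity (safe).
'Closing the structure for repairs' corresponds to rejecting H₀.
H₀ was rejected but H₀ is true — a Type I error (false positive).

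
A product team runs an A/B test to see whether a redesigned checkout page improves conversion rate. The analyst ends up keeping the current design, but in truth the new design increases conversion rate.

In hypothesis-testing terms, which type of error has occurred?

Type II error

The null hypothesis here is that the new design has no effect on conversion rate.
'Keeping the current design' corresponds to failing to reject H₀.
H₀ was not rejected but H₀ is false — a Type II error (false negative).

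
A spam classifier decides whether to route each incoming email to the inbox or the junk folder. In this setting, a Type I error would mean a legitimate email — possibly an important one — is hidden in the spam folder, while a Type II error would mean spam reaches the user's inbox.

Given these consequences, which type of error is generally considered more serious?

The Type I consequence (a legitimate email — possibly an important one — is hidden in the spam folder) is more severe than the Type II consequence (spam reaches the user's inbox).

Type I error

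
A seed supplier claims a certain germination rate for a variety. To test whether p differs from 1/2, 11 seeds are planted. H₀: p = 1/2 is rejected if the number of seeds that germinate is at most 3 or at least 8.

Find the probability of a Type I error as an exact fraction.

29/128

Under H₀, X ~ Binomial(11, 1/2); α is the probability of landing in either tail, P(X ≤ 3) + P(X ≥ 8).
Each tail has probability (1 + 11 + 55 + 165)/2048; doubling gives α = 464/2048 = 29/128.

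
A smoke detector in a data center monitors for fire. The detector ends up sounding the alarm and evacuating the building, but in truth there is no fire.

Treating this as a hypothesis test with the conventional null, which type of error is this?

Type I error

The null hypothesis here is that there is no fire.
'Sounding the alarm and evacuating the building' corresponds to rejecting H₀.
H₀ was rejected but H₀ is true — a Type I error (false positive).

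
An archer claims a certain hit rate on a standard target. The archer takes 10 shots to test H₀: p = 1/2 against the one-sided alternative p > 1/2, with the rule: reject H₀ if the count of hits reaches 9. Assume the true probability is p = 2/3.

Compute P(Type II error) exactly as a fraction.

17635/19683

β = P(fail to reject H₀ | Ha true) = P(S ≤ 8 | p = 2/3), S ~ Binomial(10, 2/3).
Equivalently, β = 1 − P(S ≥ 9) = 17635/19683.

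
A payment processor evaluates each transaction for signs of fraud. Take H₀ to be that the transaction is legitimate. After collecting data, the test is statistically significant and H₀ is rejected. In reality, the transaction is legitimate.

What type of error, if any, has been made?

H₀ was rejected, but H₀ is actually true.
Rejecting a true null hypothesis is a Type I error (false positive).

Type I error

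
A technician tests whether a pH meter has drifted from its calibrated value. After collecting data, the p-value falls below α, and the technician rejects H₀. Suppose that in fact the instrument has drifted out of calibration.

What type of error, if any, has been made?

The conventional null hypothesis here is that the instrument is correctly calibrated.
The test rejected a false H₀ — the decision matches the true state.

Neither — the decision is correct.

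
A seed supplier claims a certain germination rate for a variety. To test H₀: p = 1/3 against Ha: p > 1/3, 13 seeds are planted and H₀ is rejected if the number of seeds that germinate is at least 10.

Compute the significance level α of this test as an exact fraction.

Under H₀, K ~ Binomial(13, 1/3), and α = P(K ≥ 10).
P(K ≥ 10) = Σ_{j=10}^{13} C(13,j)·(1/3)^j·(2/3)^{13-j} = 2627/1594323.

2627/1594323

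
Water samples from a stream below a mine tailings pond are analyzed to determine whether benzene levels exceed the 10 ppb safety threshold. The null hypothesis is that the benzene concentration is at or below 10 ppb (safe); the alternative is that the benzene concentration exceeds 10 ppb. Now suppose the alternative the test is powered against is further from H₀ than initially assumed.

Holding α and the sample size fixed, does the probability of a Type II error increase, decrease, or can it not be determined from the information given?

A bigger departure from H₀ is easier for the test to detect, so it fails to reject less often.

It decreases.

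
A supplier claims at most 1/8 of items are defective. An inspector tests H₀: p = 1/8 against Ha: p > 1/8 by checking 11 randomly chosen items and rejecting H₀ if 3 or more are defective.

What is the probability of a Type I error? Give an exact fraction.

Under H₀, K ~ Binomial(11, 1/8); the Type I error rate is P(K ≥ 3).
α = 1 − P(K ≤ 2) = 1 − 7304002867/8589934592 = 1285931725/8589934592.

1285931725/8589934592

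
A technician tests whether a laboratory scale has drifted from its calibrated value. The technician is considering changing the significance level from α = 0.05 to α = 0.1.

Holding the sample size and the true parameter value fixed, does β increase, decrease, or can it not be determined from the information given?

It decreases.

Relaxing α lowers the evidence threshold; under Ha, outcomes that previously fell short now trigger rejection.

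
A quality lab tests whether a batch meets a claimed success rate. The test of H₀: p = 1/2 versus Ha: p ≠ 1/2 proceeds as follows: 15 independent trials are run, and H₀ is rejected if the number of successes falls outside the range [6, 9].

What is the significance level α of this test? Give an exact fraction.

309/1024

Under H₀, X ~ Binomial(15, 1/2); α is the probability of landing in either tail, P(X ≤ 5) + P(X ≥ 10).
By symmetry, α = 2·P(X ≤ 5) = 2·(1 + 15 + 105 + 455 + 1365 + 3003)/32768 = 9888/32768 = 309/1024.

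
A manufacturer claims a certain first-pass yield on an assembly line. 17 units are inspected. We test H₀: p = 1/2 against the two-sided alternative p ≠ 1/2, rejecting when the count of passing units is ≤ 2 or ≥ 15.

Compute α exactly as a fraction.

77/32768

The significance level is the null-hypothesis probability of the rejection region {≤2} ∪ {≥15}.
By symmetry, α = 2·P(Y ≤ 2) = 2·(1 + 17 + 136)/131072 = 308/131072 = 77/32768.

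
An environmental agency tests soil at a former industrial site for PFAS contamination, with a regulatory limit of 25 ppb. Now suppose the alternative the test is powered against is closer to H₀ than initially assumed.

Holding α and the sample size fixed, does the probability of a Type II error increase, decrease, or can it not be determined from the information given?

It increases.

A smaller departure from H₀ means the test statistic under Ha is distributed closer to where it would be under H₀; rejection becomes less likely.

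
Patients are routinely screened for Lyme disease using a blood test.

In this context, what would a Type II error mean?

With the conventional null hypothesis that the patient does not have Lyme disease:
A Type II error is failing to reject H₀ when H₀ is false.
Here that means clearing the patient as negative when actually the patient has Lyme disease.

A Type II error would mean concluding that the patient does not have Lyme disease (or at least failing to establish that the patient has Lyme disease) when in fact the patient has Lyme disease.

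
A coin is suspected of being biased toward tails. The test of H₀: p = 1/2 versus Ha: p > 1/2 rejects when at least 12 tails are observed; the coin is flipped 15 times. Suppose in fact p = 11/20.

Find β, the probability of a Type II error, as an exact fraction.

7844484964274060391/8192000000000000000

A Type II error is failing to reject when Ha holds: with p = 11/20, β = P(X ≤ 11).
Adding the binomial probabilities P(X=0)+…+P(X=11) at p = 11/20 gives 7844484964274060391/8192000000000000000.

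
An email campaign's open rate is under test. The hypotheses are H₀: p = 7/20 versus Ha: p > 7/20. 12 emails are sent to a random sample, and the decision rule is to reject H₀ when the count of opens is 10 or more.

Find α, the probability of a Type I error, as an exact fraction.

The Type I error probability is α = P(Y ≥ 10) computed under H₀, where Y ~ Binomial(12, 7/20).
Summing C(12,j)(7/20)^j(13/20)^{12−j} for j = 10,…,12 gives 694606637291/819200000000000.

694606637291/819200000000000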